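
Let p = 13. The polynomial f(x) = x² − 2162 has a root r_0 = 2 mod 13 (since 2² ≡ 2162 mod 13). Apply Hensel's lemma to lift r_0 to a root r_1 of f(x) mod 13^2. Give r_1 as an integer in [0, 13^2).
r_1 = 119 (mod 169)

Hensel's recurrence: r_{i+1} = r_i − f(r_i)·(f′(r_i))^{-1} mod 13^{i+2}, with f′(x) = 2x. Iterate:
  r_0 = 2 (mod 13)
  r_1 = 119 (mod 169)
Final: r_1 = 119, and one checks f(r_1) ≡ 0 mod 13^2.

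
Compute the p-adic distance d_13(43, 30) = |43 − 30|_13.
d_13(43, 30) = 1/13

Step 1 — x − y = 43 − 30 = 13. Step 2 — v_13(13) = 1 (factor: 13 = (13^1 · 1); the sign does not affect v_p). Step 3 — |x − y|_13 = 13^{-1} = 1/13.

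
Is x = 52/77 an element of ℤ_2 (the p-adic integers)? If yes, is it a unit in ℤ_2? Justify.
x ∈ ℤ_2 but not a unit; v_2(x) = 2 > 0

ℤ_2 = {x ∈ ℚ_2 : v_2(x) ≥ 0} and ℤ_2^× = {x ∈ ℤ_2 : v_2(x) = 0}. Here v_2(52/77) = v_2(num) − v_2(den) = 2; compare against these criteria.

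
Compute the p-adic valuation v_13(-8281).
v_13(-8281) = 2

v_13(n) is the largest exponent k such that 13^k divides n. Factor out: -8281 = -13^2 · 49. (Sign doesn't affect v_p.) So v_13(-8281) = 2.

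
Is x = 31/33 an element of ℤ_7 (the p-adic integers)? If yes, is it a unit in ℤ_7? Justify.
x ∈ ℤ_7^× (unit); v_7(x) = 0

ℤ_7 = {x ∈ ℚ_7 : v_7(x) ≥ 0} and ℤ_7^× = {x ∈ ℤ_7 : v_7(x) = 0}. Here v_7(31/33) = v_7(num) − v_7(den) = 0; compare against these criteria.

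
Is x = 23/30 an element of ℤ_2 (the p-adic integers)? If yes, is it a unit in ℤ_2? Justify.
x ∉ ℤ_2 (v_2(x) = -1 < 0)

ℤ_2 = {x ∈ ℚ_2 : v_2(x) ≥ 0} and ℤ_2^× = {x ∈ ℤ_2 : v_2(x) = 0}. Here v_2(23/30) = v_2(num) − v_2(den) = -1; compare against these criteria.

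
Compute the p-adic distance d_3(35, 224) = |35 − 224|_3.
d_3(35, 224) = 1/27

Step 1 — x − y = 35 − 224 = -189. Step 2 — v_3(-189) = 3 (factor: -189 = −(3^3 · 7); the sign does not affect v_p). Step 3 — |x − y|_3 = 3^{-3} = 1/27.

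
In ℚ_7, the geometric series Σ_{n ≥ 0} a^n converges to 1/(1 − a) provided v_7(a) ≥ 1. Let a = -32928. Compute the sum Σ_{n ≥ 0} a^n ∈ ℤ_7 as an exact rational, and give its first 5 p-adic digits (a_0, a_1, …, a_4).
Σ a^n = 1/(1 − a) = 1/32929;  first 5 digits = (1, 0, 0, 2, 0)

v_7(a) = 3 ≥ 1, so the series converges in ℤ_7 to 1/(1 − a) = 1/(1 − (-32928)) = 1/32929. Expand this rational in ℤ_7: compute digits iteratively via d_i = x_i mod 7, x_{i+1} = (x_i − d_i)/7. The first 5 digits are (1, 0, 0, 2, 0).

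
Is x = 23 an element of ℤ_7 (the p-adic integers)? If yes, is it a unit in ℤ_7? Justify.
x ∈ ℤ_7^× (unit); v_7(x) = 0

ℤ_7 = {x ∈ ℚ_7 : v_7(x) ≥ 0} and ℤ_7^× = {x ∈ ℤ_7 : v_7(x) = 0}. Here v_7(23) = v_7(num) − v_7(den) = 0; compare against these criteria.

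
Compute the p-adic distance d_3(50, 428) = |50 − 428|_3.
d_3(50, 428) = 1/27

Step 1 — x − y = 50 − 428 = -378. Step 2 — v_3(-378) = 3 (factor: -378 = −(3^3 · 14); the sign does not affect v_p). Step 3 — |x − y|_3 = 3^{-3} = 1/27.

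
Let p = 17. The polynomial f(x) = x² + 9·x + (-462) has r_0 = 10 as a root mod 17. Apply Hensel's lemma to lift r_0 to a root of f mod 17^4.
r_3 = 8510 (mod 83521)

Hensel: r_{i+1} = r_i − f(r_i)·(f′(r_i))^{-1} mod 17^{i+2}, f′(x) = 2x + 9. Iterate:
  r_0 = 10 (mod 17)
  r_1 = 129 (mod 289)
  r_2 = 3597 (mod 4913)
  r_3 = 8510 (mod 83521)
Final: r = 8510 satisfies f(r) ≡ 0 mod 17^4.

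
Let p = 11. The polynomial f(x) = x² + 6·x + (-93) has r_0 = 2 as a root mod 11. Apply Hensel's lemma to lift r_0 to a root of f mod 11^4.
r_3 = 10331 (mod 14641)

Hensel: r_{i+1} = r_i − f(r_i)·(f′(r_i))^{-1} mod 11^{i+2}, f′(x) = 2x + 6. Iterate:
  r_0 = 2 (mod 11)
  r_1 = 46 (mod 121)
  r_2 = 1014 (mod 1331)
  r_3 = 10331 (mod 14641)
Final: r = 10331 satisfies f(r) ≡ 0 mod 11^4.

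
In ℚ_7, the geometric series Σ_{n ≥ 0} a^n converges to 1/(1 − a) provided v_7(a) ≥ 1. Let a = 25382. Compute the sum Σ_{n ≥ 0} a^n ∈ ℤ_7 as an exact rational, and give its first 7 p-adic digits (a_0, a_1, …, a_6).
Σ a^n = 1/(1 − a) = -1/25381;  first 7 digits = (1, 0, 0, 4, 3, 1, 2)

v_7(a) = 3 ≥ 1, so the series converges in ℤ_7 to 1/(1 − a) = 1/(1 − 25382) = -1/25381. Expand this rational in ℤ_7: compute digits iteratively via d_i = x_i mod 7, x_{i+1} = (x_i − d_i)/7. The first 7 digits are (1, 0, 0, 4, 3, 1, 2).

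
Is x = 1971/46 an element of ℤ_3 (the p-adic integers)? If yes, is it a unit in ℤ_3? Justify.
x ∈ ℤ_3 but not a unit; v_3(x) = 3 > 0

ℤ_3 = {x ∈ ℚ_3 : v_3(x) ≥ 0} and ℤ_3^× = {x ∈ ℤ_3 : v_3(x) = 0}. Here v_3(1971/46) = v_3(num) − v_3(den) = 3; compare against these criteria.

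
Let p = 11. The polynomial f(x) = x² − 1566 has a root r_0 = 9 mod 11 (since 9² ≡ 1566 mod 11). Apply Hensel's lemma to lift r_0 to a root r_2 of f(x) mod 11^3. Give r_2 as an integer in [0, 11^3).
r_2 = 878 (mod 1331)

Hensel's recurrence: r_{i+1} = r_i − f(r_i)·(f′(r_i))^{-1} mod 11^{i+2}, with f′(x) = 2x. Iterate:
  r_0 = 9 (mod 11)
  r_1 = 31 (mod 121)
  r_2 = 878 (mod 1331)
Final: r_2 = 878, and one checks f(r_2) ≡ 0 mod 11^3.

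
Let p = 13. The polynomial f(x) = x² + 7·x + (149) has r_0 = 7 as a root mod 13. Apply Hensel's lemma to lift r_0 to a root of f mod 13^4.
r_3 = 8236 (mod 28561)

Hensel: r_{i+1} = r_i − f(r_i)·(f′(r_i))^{-1} mod 13^{i+2}, f′(x) = 2x + 7. Iterate:
  r_0 = 7 (mod 13)
  r_1 = 124 (mod 169)
  r_2 = 1645 (mod 2197)
  r_3 = 8236 (mod 28561)
Final: r = 8236 satisfies f(r) ≡ 0 mod 13^4.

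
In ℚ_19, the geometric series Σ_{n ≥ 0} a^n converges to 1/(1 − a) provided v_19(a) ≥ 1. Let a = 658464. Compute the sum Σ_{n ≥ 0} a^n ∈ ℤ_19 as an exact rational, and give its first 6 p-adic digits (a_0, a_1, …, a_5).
Σ a^n = 1/(1 − a) = -1/658463;  first 6 digits = (1, 0, 0, 1, 5, 0)

v_19(a) = 3 ≥ 1, so the series converges in ℤ_19 to 1/(1 − a) = 1/(1 − 658464) = -1/658463. Expand this rational in ℤ_19: compute digits iteratively via d_i = x_i mod 19, x_{i+1} = (x_i − d_i)/19. The first 6 digits are (1, 0, 0, 1, 5, 0).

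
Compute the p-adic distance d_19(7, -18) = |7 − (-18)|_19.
d_19(7, -18) = 1

Step 1 — x − y = 7 − (-18) = 25. Step 2 — v_19(25) = 0 (factor: 25 = (19^0 · 25); the sign does not affect v_p). Step 3 — |x − y|_19 = 19^{0} = 1.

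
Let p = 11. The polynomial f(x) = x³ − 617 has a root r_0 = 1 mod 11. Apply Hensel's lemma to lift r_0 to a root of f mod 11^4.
r_3 = 4038 (mod 14641)

Hensel: r_{i+1} = r_i − f(r_i)/f′(r_i) mod 11^{i+2}, where f′(x) = 3x². Iterate:
  r_0 = 1 (mod 11)
  r_1 = 45 (mod 121)
  r_2 = 45 (mod 1331)
  r_3 = 4038 (mod 14641)
Final: r = 4038 with f(r) ≡ 0 mod 11^4.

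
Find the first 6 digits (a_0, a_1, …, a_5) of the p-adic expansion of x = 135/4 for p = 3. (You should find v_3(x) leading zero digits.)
(a_0, …, a_5) = (0, 0, 0, 2, 2, 0)

v_3(135/4) = 3, so a_0 = ... = a_2 = 0. Factor out: x = 3^3 · u with u = 5/4 a unit in ℤ_3. Expand u iteratively via a_{v+i} = u_i mod 3, u_{i+1} = (u_i − a_{v+i})/3:
  u_0 = 5/4;  a_3 = 2;  u_1 = (u_0 − 2)/3 = -1/4
  u_1 = -1/4;  a_4 = 2;  u_2 = (u_1 − 2)/3 = -3/4
  u_2 = -3/4;  a_5 = 0;  u_3 = (u_2 − 0)/3 = -1/4
Digits: (0, 0, 0, 2, 2, 0).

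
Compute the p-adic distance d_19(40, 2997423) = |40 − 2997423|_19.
d_19(40, 2997423) = 1/130321

Step 1 — x − y = 40 − 2997423 = -2997383. Step 2 — v_19(-2997383) = 4 (factor: -2997383 = −(19^4 · 23); the sign does not affect v_p). Step 3 — |x − y|_19 = 19^{-4} = 1/130321.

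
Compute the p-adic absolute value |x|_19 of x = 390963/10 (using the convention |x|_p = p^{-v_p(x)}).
|390963/10|_19 = 1/130321

Step 1 — compute v_19(x) by factoring powers of 19 out of the numerator and denominator: v_19(390963/10) = 4. Step 2 — apply |x|_p = p^{-v_p(x)} = 19^{-4} = 1/130321.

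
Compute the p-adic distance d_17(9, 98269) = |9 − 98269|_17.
d_17(9, 98269) = 1/4913

Step 1 — x − y = 9 − 98269 = -98260. Step 2 — v_17(-98260) = 3 (factor: -98260 = −(17^3 · 20); the sign does not affect v_p). Step 3 — |x − y|_17 = 17^{-3} = 1/4913.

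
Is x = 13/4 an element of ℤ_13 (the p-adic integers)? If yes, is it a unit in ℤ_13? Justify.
x ∈ ℤ_13 but not a unit; v_13(x) = 1 > 0

ℤ_13 = {x ∈ ℚ_13 : v_13(x) ≥ 0} and ℤ_13^× = {x ∈ ℤ_13 : v_13(x) = 0}. Here v_13(13/4) = v_13(num) − v_13(den) = 1; compare against these criteria.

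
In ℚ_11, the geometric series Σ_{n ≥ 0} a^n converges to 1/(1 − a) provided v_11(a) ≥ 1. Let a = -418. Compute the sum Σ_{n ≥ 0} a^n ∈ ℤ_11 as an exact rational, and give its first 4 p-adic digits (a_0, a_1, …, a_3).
Σ a^n = 1/(1 − a) = 1/419;  first 4 digits = (1, 6, 10, 5)

v_11(a) = 1 ≥ 1, so the series converges in ℤ_11 to 1/(1 − a) = 1/(1 − (-418)) = 1/419. Expand this rational in ℤ_11: compute digits iteratively via d_i = x_i mod 11, x_{i+1} = (x_i − d_i)/11. The first 4 digits are (1, 6, 10, 5).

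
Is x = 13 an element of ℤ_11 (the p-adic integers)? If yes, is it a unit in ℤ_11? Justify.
x ∈ ℤ_11^× (unit); v_11(x) = 0

ℤ_11 = {x ∈ ℚ_11 : v_11(x) ≥ 0} and ℤ_11^× = {x ∈ ℤ_11 : v_11(x) = 0}. Here v_11(13) = v_11(num) − v_11(den) = 0; compare against these criteria.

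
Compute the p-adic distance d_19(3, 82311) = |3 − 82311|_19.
d_19(3, 82311) = 1/6859

Step 1 — x − y = 3 − 82311 = -82308. Step 2 — v_19(-82308) = 3 (factor: -82308 = −(19^3 · 12); the sign does not affect v_p). Step 3 — |x − y|_19 = 19^{-3} = 1/6859.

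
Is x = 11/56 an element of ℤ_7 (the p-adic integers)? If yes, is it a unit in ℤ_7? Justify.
x ∉ ℤ_7 (v_7(x) = -1 < 0)

ℤ_7 = {x ∈ ℚ_7 : v_7(x) ≥ 0} and ℤ_7^× = {x ∈ ℤ_7 : v_7(x) = 0}. Here v_7(11/56) = v_7(num) − v_7(den) = -1; compare against these criteria.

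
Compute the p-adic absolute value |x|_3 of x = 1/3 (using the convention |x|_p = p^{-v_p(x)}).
|1/3|_3 = 3

Step 1 — compute v_3(x) by factoring powers of 3 out of the numerator and denominator: v_3(1/3) = -1. Step 2 — apply |x|_p = p^{-v_p(x)} = 3^{1} = 3.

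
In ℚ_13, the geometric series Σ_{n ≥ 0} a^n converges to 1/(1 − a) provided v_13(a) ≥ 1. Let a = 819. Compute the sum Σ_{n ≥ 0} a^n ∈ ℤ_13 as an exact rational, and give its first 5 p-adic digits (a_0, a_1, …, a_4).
Σ a^n = 1/(1 − a) = -1/818;  first 5 digits = (1, 11, 8, 11, 7)

v_13(a) = 1 ≥ 1, so the series converges in ℤ_13 to 1/(1 − a) = 1/(1 − 819) = -1/818. Expand this rational in ℤ_13: compute digits iteratively via d_i = x_i mod 13, x_{i+1} = (x_i − d_i)/13. The first 5 digits are (1, 11, 8, 11, 7).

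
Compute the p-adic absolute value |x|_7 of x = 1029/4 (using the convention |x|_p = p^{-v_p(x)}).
|1029/4|_7 = 1/343

Step 1 — compute v_7(x) by factoring powers of 7 out of the numerator and denominator: v_7(1029/4) = 3. Step 2 — apply |x|_p = p^{-v_p(x)} = 7^{-3} = 1/343.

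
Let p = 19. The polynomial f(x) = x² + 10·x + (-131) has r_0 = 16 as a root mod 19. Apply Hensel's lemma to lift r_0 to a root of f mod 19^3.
r_2 = 6533 (mod 6859)

Hensel: r_{i+1} = r_i − f(r_i)·(f′(r_i))^{-1} mod 19^{i+2}, f′(x) = 2x + 10. Iterate:
  r_0 = 16 (mod 19)
  r_1 = 35 (mod 361)
  r_2 = 6533 (mod 6859)
Final: r = 6533 satisfies f(r) ≡ 0 mod 19^3.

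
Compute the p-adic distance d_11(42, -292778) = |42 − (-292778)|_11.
d_11(42, -292778) = 1/14641

Step 1 — x − y = 42 − (-292778) = 292820. Step 2 — v_11(292820) = 4 (factor: 292820 = (11^4 · 20); the sign does not affect v_p). Step 3 — |x − y|_11 = 11^{-4} = 1/14641.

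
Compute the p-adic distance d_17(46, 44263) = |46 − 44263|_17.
d_17(46, 44263) = 1/4913

Step 1 — x − y = 46 − 44263 = -44217. Step 2 — v_17(-44217) = 3 (factor: -44217 = −(17^3 · 9); the sign does not affect v_p). Step 3 — |x − y|_17 = 17^{-3} = 1/4913.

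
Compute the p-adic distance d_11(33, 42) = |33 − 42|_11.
d_11(33, 42) = 1

Step 1 — x − y = 33 − 42 = -9. Step 2 — v_11(-9) = 0 (factor: -9 = −(11^0 · 9); the sign does not affect v_p). Step 3 — |x − y|_11 = 11^{0} = 1.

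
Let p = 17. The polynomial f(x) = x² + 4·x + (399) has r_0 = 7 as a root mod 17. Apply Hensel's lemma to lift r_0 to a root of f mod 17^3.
r_2 = 2132 (mod 4913)

Hensel: r_{i+1} = r_i − f(r_i)·(f′(r_i))^{-1} mod 17^{i+2}, f′(x) = 2x + 4. Iterate:
  r_0 = 7 (mod 17)
  r_1 = 109 (mod 289)
  r_2 = 2132 (mod 4913)
Final: r = 2132 satisfies f(r) ≡ 0 mod 17^3.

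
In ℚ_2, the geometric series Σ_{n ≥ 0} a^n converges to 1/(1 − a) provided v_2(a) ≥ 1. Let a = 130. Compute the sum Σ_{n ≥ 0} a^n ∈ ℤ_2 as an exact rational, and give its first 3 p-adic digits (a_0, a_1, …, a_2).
Σ a^n = 1/(1 − a) = -1/129;  first 3 digits = (1, 1, 1)

v_2(a) = 1 ≥ 1, so the series converges in ℤ_2 to 1/(1 − a) = 1/(1 − 130) = -1/129. Expand this rational in ℤ_2: compute digits iteratively via d_i = x_i mod 2, x_{i+1} = (x_i − d_i)/2. The first 3 digits are (1, 1, 1).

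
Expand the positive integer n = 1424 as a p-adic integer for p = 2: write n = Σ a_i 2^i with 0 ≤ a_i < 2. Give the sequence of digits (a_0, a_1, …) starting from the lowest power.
(a_0, a_1, …) = (0, 0, 0, 0, 1, 0, 0, 1, 1, 0, 1)

Repeated division by 2 gives the digits low-to-high: 1424 = 1·2^4 + 1·2^7 + 1·2^8 + 1·2^10. Digit sequence: (0, 0, 0, 0, 1, 0, 0, 1, 1, 0, 1).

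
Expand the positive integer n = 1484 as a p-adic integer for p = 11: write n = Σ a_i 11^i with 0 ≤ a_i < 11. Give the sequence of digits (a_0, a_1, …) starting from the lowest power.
(a_0, a_1, …) = (10, 2, 1, 1)

Repeated division by 11 gives the digits low-to-high: 1484 = 10 + 2·11^1 + 1·11^2 + 1·11^3. Digit sequence: (10, 2, 1, 1).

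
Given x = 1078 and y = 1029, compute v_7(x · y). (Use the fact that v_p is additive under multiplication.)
v_7(1109262) = 5

v_p(x) = 2 (factor: 1078 = 7^2 · 22); v_p(y) = 3 (factor: 1029 = 7^3 · 3). Additivity: v_p(xy) = v_p(x) + v_p(y) = 2 + 3 = 5. (Direct check: xy = 1109262 = 7^5 · (66).)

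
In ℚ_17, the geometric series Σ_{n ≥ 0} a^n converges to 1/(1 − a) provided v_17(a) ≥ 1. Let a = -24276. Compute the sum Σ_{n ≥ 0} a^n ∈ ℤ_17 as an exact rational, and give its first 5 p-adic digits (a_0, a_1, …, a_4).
Σ a^n = 1/(1 − a) = 1/24277;  first 5 digits = (1, 0, 1, 12, 0)

v_17(a) = 2 ≥ 1, so the series converges in ℤ_17 to 1/(1 − a) = 1/(1 − (-24276)) = 1/24277. Expand this rational in ℤ_17: compute digits iteratively via d_i = x_i mod 17, x_{i+1} = (x_i − d_i)/17. The first 5 digits are (1, 0, 1, 12, 0).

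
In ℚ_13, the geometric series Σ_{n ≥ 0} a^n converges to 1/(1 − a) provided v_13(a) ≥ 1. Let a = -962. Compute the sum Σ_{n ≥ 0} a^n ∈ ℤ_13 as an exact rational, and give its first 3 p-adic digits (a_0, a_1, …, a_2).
Σ a^n = 1/(1 − a) = 1/963;  first 3 digits = (1, 4, 10)

v_13(a) = 1 ≥ 1, so the series converges in ℤ_13 to 1/(1 − a) = 1/(1 − (-962)) = 1/963. Expand this rational in ℤ_13: compute digits iteratively via d_i = x_i mod 13, x_{i+1} = (x_i − d_i)/13. The first 3 digits are (1, 4, 10).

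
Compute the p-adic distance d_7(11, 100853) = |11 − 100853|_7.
d_7(11, 100853) = 1/16807

Step 1 — x − y = 11 − 100853 = -100842. Step 2 — v_7(-100842) = 5 (factor: -100842 = −(7^5 · 6); the sign does not affect v_p). Step 3 — |x − y|_7 = 7^{-5} = 1/16807.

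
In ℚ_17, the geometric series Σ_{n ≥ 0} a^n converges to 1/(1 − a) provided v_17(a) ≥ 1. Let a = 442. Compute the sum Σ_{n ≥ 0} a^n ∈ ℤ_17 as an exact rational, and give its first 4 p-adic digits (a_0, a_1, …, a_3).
Σ a^n = 1/(1 − a) = -1/441;  first 4 digits = (1, 9, 14, 3)

v_17(a) = 1 ≥ 1, so the series converges in ℤ_17 to 1/(1 − a) = 1/(1 − 442) = -1/441. Expand this rational in ℤ_17: compute digits iteratively via d_i = x_i mod 17, x_{i+1} = (x_i − d_i)/17. The first 4 digits are (1, 9, 14, 3).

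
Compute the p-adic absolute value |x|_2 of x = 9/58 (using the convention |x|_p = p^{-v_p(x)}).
|9/58|_2 = 2

Step 1 — compute v_2(x) by factoring powers of 2 out of the numerator and denominator: v_2(9/58) = -1. Step 2 — apply |x|_p = p^{-v_p(x)} = 2^{1} = 2.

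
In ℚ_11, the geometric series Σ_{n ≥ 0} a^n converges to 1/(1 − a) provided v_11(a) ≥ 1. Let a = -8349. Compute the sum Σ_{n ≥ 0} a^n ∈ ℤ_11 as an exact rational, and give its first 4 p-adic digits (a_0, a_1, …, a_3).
Σ a^n = 1/(1 − a) = 1/8350;  first 4 digits = (1, 0, 8, 4)

v_11(a) = 2 ≥ 1, so the series converges in ℤ_11 to 1/(1 − a) = 1/(1 − (-8349)) = 1/8350. Expand this rational in ℤ_11: compute digits iteratively via d_i = x_i mod 11, x_{i+1} = (x_i − d_i)/11. The first 4 digits are (1, 0, 8, 4).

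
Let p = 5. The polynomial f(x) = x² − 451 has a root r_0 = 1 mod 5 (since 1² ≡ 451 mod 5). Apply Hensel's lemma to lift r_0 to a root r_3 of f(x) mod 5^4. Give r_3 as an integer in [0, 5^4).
r_3 = 226 (mod 625)

Hensel's recurrence: r_{i+1} = r_i − f(r_i)·(f′(r_i))^{-1} mod 5^{i+2}, with f′(x) = 2x. Iterate:
  r_0 = 1 (mod 5)
  r_1 = 1 (mod 25)
  r_2 = 101 (mod 125)
  r_3 = 226 (mod 625)
Final: r_3 = 226, and one checks f(r_3) ≡ 0 mod 5^4.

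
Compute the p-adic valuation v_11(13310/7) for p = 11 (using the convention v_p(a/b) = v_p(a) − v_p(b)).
v_11(13310/7) = 3

Factor powers of 11 from the numerator and denominator of the reduced fraction: 13310 = 11^3 · 10 and 7 = 11^0 · 7. Apply v_p(a/b) = v_p(a) − v_p(b): v_11(13310/7) = 3 − 0 = 3.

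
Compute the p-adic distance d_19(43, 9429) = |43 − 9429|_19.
d_19(43, 9429) = 1/361

Step 1 — x − y = 43 − 9429 = -9386. Step 2 — v_19(-9386) = 2 (factor: -9386 = −(19^2 · 26); the sign does not affect v_p). Step 3 — |x − y|_19 = 19^{-2} = 1/361.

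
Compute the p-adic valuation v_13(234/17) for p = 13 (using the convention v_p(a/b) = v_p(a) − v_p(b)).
v_13(234/17) = 1

Factor powers of 13 from the numerator and denominator of the reduced fraction: 234 = 13^1 · 18 and 17 = 13^0 · 17. Apply v_p(a/b) = v_p(a) − v_p(b): v_13(234/17) = 1 − 0 = 1.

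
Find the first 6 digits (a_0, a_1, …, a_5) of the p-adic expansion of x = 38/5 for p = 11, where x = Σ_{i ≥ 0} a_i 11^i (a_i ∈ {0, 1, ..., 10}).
(a_0, …, a_5) = (1, 5, 4, 4, 4, 4)

v_11(38/5) = 0 (numerator and denominator both coprime to 11), so x ∈ ℤ_11^×. Compute digits iteratively via a_i = x_i mod 11, x_{i+1} = (x_i − a_i)/11, with x_0 = x:
  x_0 = 38/5;  a_0 = 1;  x_1 = (x_0 − 1)/11 = 3/5
  x_1 = 3/5;  a_1 = 5;  x_2 = (x_1 − 5)/11 = -2/5
  x_2 = -2/5;  a_2 = 4;  x_3 = (x_2 − 4)/11 = -2/5
  x_3 = -2/5;  a_3 = 4;  x_4 = (x_3 − 4)/11 = -2/5
  x_4 = -2/5;  a_4 = 4;  x_5 = (x_4 − 4)/11 = -2/5
  x_5 = -2/5;  a_5 = 4;  x_6 = (x_5 − 4)/11 = -2/5
Digits: (1, 5, 4, 4, 4, 4).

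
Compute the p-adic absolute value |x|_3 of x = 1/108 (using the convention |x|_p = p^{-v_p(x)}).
|1/108|_3 = 27

Step 1 — compute v_3(x) by factoring powers of 3 out of the numerator and denominator: v_3(1/108) = -3. Step 2 — apply |x|_p = p^{-v_p(x)} = 3^{3} = 27.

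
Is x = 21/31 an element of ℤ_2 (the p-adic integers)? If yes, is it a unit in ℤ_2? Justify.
x ∈ ℤ_2^× (unit); v_2(x) = 0

ℤ_2 = {x ∈ ℚ_2 : v_2(x) ≥ 0} and ℤ_2^× = {x ∈ ℤ_2 : v_2(x) = 0}. Here v_2(21/31) = v_2(num) − v_2(den) = 0; compare against these criteria.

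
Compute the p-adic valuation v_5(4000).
v_5(4000) = 3

v_5(n) is the largest exponent k such that 5^k divides n. Factor out: 4000 = 5^3 · 32. (Sign doesn't affect v_p.) So v_5(4000) = 3.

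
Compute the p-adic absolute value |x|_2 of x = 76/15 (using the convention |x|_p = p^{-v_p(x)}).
|76/15|_2 = 1/4

Step 1 — compute v_2(x) by factoring powers of 2 out of the numerator and denominator: v_2(76/15) = 2. Step 2 — apply |x|_p = p^{-v_p(x)} = 2^{-2} = 1/4.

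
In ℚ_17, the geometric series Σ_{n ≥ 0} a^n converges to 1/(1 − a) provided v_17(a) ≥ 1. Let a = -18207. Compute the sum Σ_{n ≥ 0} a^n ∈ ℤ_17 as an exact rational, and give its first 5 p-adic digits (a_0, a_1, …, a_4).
Σ a^n = 1/(1 − a) = 1/18208;  first 5 digits = (1, 0, 5, 13, 7)

v_17(a) = 2 ≥ 1, so the series converges in ℤ_17 to 1/(1 − a) = 1/(1 − (-18207)) = 1/18208. Expand this rational in ℤ_17: compute digits iteratively via d_i = x_i mod 17, x_{i+1} = (x_i − d_i)/17. The first 5 digits are (1, 0, 5, 13, 7).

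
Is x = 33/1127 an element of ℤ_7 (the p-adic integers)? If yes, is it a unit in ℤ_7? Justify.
x ∉ ℤ_7 (v_7(x) = -2 < 0)

ℤ_7 = {x ∈ ℚ_7 : v_7(x) ≥ 0} and ℤ_7^× = {x ∈ ℤ_7 : v_7(x) = 0}. Here v_7(33/1127) = v_7(num) − v_7(den) = -2; compare against these criteria.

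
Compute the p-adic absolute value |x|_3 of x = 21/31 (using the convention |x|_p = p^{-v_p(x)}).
|21/31|_3 = 1/3

Step 1 — compute v_3(x) by factoring powers of 3 out of the numerator and denominator: v_3(21/31) = 1. Step 2 — apply |x|_p = p^{-v_p(x)} = 3^{-1} = 1/3.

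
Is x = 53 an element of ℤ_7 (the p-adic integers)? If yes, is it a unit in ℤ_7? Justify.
x ∈ ℤ_7^× (unit); v_7(x) = 0

ℤ_7 = {x ∈ ℚ_7 : v_7(x) ≥ 0} and ℤ_7^× = {x ∈ ℤ_7 : v_7(x) = 0}. Here v_7(53) = v_7(num) − v_7(den) = 0; compare against these criteria.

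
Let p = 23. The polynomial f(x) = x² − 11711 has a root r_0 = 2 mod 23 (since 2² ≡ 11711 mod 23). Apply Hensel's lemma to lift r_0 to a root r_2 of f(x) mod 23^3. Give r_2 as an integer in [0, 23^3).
r_2 = 5706 (mod 12167)

Hensel's recurrence: r_{i+1} = r_i − f(r_i)·(f′(r_i))^{-1} mod 23^{i+2}, with f′(x) = 2x. Iterate:
  r_0 = 2 (mod 23)
  r_1 = 416 (mod 529)
  r_2 = 5706 (mod 12167)
Final: r_2 = 5706, and one checks f(r_2) ≡ 0 mod 23^3.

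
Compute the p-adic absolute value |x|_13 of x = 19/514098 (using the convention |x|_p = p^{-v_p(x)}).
|19/514098|_13 = 28561

Step 1 — compute v_13(x) by factoring powers of 13 out of the numerator and denominator: v_13(19/514098) = -4. Step 2 — apply |x|_p = p^{-v_p(x)} = 13^{4} = 28561.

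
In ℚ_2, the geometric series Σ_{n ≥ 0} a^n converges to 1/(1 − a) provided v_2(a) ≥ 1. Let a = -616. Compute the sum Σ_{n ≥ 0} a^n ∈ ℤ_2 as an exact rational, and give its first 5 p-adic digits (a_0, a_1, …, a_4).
Σ a^n = 1/(1 − a) = 1/617;  first 5 digits = (1, 0, 0, 1, 1)

v_2(a) = 3 ≥ 1, so the series converges in ℤ_2 to 1/(1 − a) = 1/(1 − (-616)) = 1/617. Expand this rational in ℤ_2: compute digits iteratively via d_i = x_i mod 2, x_{i+1} = (x_i − d_i)/2. The first 5 digits are (1, 0, 0, 1, 1).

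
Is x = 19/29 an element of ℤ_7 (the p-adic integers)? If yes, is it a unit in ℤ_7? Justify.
x ∈ ℤ_7^× (unit); v_7(x) = 0

ℤ_7 = {x ∈ ℚ_7 : v_7(x) ≥ 0} and ℤ_7^× = {x ∈ ℤ_7 : v_7(x) = 0}. Here v_7(19/29) = v_7(num) − v_7(den) = 0; compare against these criteria.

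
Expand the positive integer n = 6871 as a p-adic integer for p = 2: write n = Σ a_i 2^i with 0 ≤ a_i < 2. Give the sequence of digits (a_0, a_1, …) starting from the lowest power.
(a_0, a_1, …) = (1, 1, 1, 0, 1, 0, 1, 1, 0, 1, 0, 1, 1)

Repeated division by 2 gives the digits low-to-high: 6871 = 1 + 1·2^1 + 1·2^2 + 1·2^4 + 1·2^6 + 1·2^7 + 1·2^9 + 1·2^11 + 1·2^12. Digit sequence: (1, 1, 1, 0, 1, 0, 1, 1, 0, 1, 0, 1, 1).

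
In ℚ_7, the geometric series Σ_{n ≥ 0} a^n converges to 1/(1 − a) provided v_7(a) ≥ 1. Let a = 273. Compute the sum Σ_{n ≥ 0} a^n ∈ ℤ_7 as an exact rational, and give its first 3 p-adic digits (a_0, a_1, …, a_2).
Σ a^n = 1/(1 − a) = -1/272;  first 3 digits = (1, 4, 0)

v_7(a) = 1 ≥ 1, so the series converges in ℤ_7 to 1/(1 − a) = 1/(1 − 273) = -1/272. Expand this rational in ℤ_7: compute digits iteratively via d_i = x_i mod 7, x_{i+1} = (x_i − d_i)/7. The first 3 digits are (1, 4, 0).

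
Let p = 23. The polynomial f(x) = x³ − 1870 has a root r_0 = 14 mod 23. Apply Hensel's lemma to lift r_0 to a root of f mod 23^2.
r_1 = 313 (mod 529)

Hensel: r_{i+1} = r_i − f(r_i)/f′(r_i) mod 23^{i+2}, where f′(x) = 3x². Iterate:
  r_0 = 14 (mod 23)
  r_1 = 313 (mod 529)
Final: r = 313 with f(r) ≡ 0 mod 23^2.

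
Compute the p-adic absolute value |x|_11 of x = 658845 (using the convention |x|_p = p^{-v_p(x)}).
|658845|_11 = 1/14641

Step 1 — compute v_11(x) by factoring powers of 11 out of the numerator and denominator: v_11(658845) = 4. Step 2 — apply |x|_p = p^{-v_p(x)} = 11^{-4} = 1/14641.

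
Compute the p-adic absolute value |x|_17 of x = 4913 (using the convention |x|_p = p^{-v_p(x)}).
|4913|_17 = 1/4913

Step 1 — compute v_17(x) by factoring powers of 17 out of the numerator and denominator: v_17(4913) = 3. Step 2 — apply |x|_p = p^{-v_p(x)} = 17^{-3} = 1/4913.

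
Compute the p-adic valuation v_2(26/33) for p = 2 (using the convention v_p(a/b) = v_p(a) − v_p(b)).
v_2(26/33) = 1

Factor powers of 2 from the numerator and denominator of the reduced fraction: 26 = 2^1 · 13 and 33 = 2^0 · 33. Apply v_p(a/b) = v_p(a) − v_p(b): v_2(26/33) = 1 − 0 = 1.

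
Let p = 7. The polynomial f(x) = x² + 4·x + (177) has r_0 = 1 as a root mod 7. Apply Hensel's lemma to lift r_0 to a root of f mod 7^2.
r_1 = 36 (mod 49)

Hensel: r_{i+1} = r_i − f(r_i)·(f′(r_i))^{-1} mod 7^{i+2}, f′(x) = 2x + 4. Iterate:
  r_0 = 1 (mod 7)
  r_1 = 36 (mod 49)
Final: r = 36 satisfies f(r) ≡ 0 mod 7^2.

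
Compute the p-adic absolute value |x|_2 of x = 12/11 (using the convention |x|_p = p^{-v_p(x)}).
|12/11|_2 = 1/4

Step 1 — compute v_2(x) by factoring powers of 2 out of the numerator and denominator: v_2(12/11) = 2. Step 2 — apply |x|_p = p^{-v_p(x)} = 2^{-2} = 1/4.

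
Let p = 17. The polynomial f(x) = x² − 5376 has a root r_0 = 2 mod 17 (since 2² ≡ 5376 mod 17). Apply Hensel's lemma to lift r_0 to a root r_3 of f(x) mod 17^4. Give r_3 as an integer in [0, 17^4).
r_3 = 23309 (mod 83521)

Hensel's recurrence: r_{i+1} = r_i − f(r_i)·(f′(r_i))^{-1} mod 17^{i+2}, with f′(x) = 2x. Iterate:
  r_0 = 2 (mod 17)
  r_1 = 189 (mod 289)
  r_2 = 3657 (mod 4913)
  r_3 = 23309 (mod 83521)
Final: r_3 = 23309, and one checks f(r_3) ≡ 0 mod 17^4.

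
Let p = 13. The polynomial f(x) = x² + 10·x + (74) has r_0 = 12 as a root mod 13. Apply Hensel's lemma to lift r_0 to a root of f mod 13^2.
r_1 = 12 (mod 169)

Hensel: r_{i+1} = r_i − f(r_i)·(f′(r_i))^{-1} mod 13^{i+2}, f′(x) = 2x + 10. Iterate:
  r_0 = 12 (mod 13)
  r_1 = 12 (mod 169)
Final: r = 12 satisfies f(r) ≡ 0 mod 13^2.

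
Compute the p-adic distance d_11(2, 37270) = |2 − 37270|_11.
d_11(2, 37270) = 1/1331

Step 1 — x − y = 2 − 37270 = -37268. Step 2 — v_11(-37268) = 3 (factor: -37268 = −(11^3 · 28); the sign does not affect v_p). Step 3 — |x − y|_11 = 11^{-3} = 1/1331.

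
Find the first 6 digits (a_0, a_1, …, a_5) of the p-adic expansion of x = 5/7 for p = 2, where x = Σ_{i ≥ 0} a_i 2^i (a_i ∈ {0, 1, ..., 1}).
(a_0, …, a_5) = (1, 1, 0, 0, 1, 0)

v_2(5/7) = 0 (numerator and denominator both coprime to 2), so x ∈ ℤ_2^×. Compute digits iteratively via a_i = x_i mod 2, x_{i+1} = (x_i − a_i)/2, with x_0 = x:
  x_0 = 5/7;  a_0 = 1;  x_1 = (x_0 − 1)/2 = -1/7
  x_1 = -1/7;  a_1 = 1;  x_2 = (x_1 − 1)/2 = -4/7
  x_2 = -4/7;  a_2 = 0;  x_3 = (x_2 − 0)/2 = -2/7
  x_3 = -2/7;  a_3 = 0;  x_4 = (x_3 − 0)/2 = -1/7
  x_4 = -1/7;  a_4 = 1;  x_5 = (x_4 − 1)/2 = -4/7
  x_5 = -4/7;  a_5 = 0;  x_6 = (x_5 − 0)/2 = -2/7
Digits: (1, 1, 0, 0, 1, 0).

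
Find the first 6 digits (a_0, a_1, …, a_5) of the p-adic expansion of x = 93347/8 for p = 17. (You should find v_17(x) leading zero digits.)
(a_0, …, a_5) = (0, 0, 0, 13, 10, 10)

v_17(93347/8) = 3, so a_0 = ... = a_2 = 0. Factor out: x = 17^3 · u with u = 19/8 a unit in ℤ_17. Expand u iteratively via a_{v+i} = u_i mod 17, u_{i+1} = (u_i − a_{v+i})/17:
  u_0 = 19/8;  a_3 = 13;  u_1 = (u_0 − 13)/17 = -5/8
  u_1 = -5/8;  a_4 = 10;  u_2 = (u_1 − 10)/17 = -5/8
  u_2 = -5/8;  a_5 = 10;  u_3 = (u_2 − 10)/17 = -5/8
Digits: (0, 0, 0, 13, 10, 10).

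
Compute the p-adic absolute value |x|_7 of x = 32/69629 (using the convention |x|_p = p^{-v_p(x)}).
|32/69629|_7 = 2401

Step 1 — compute v_7(x) by factoring powers of 7 out of the numerator and denominator: v_7(32/69629) = -4. Step 2 — apply |x|_p = p^{-v_p(x)} = 7^{4} = 2401.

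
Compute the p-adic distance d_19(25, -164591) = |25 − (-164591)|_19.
d_19(25, -164591) = 1/6859

Step 1 — x − y = 25 − (-164591) = 164616. Step 2 — v_19(164616) = 3 (factor: 164616 = (19^3 · 24); the sign does not affect v_p). Step 3 — |x − y|_19 = 19^{-3} = 1/6859.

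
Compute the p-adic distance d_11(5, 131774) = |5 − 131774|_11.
d_11(5, 131774) = 1/14641

Step 1 — x − y = 5 − 131774 = -131769. Step 2 — v_11(-131769) = 4 (factor: -131769 = −(11^4 · 9); the sign does not affect v_p). Step 3 — |x − y|_11 = 11^{-4} = 1/14641.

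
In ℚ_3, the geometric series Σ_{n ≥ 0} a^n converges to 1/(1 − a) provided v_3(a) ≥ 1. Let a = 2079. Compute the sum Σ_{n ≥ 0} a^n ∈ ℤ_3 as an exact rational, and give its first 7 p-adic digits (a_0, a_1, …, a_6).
Σ a^n = 1/(1 − a) = -1/2078;  first 7 digits = (1, 0, 0, 2, 1, 2, 0)

v_3(a) = 3 ≥ 1, so the series converges in ℤ_3 to 1/(1 − a) = 1/(1 − 2079) = -1/2078. Expand this rational in ℤ_3: compute digits iteratively via d_i = x_i mod 3, x_{i+1} = (x_i − d_i)/3. The first 7 digits are (1, 0, 0, 2, 1, 2, 0).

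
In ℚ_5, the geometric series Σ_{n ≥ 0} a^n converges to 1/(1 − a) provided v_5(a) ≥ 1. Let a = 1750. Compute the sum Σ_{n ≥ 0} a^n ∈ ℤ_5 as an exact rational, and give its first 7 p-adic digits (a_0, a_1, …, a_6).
Σ a^n = 1/(1 − a) = -1/1749;  first 7 digits = (1, 0, 0, 4, 2, 0, 1)

v_5(a) = 3 ≥ 1, so the series converges in ℤ_5 to 1/(1 − a) = 1/(1 − 1750) = -1/1749. Expand this rational in ℤ_5: compute digits iteratively via d_i = x_i mod 5, x_{i+1} = (x_i − d_i)/5. The first 7 digits are (1, 0, 0, 4, 2, 0, 1).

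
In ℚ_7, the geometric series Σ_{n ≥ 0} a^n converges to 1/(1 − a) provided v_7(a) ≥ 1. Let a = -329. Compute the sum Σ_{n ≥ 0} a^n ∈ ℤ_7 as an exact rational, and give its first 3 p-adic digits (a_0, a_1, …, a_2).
Σ a^n = 1/(1 − a) = 1/330;  first 3 digits = (1, 2, 4)

v_7(a) = 1 ≥ 1, so the series converges in ℤ_7 to 1/(1 − a) = 1/(1 − (-329)) = 1/330. Expand this rational in ℤ_7: compute digits iteratively via d_i = x_i mod 7, x_{i+1} = (x_i − d_i)/7. The first 3 digits are (1, 2, 4).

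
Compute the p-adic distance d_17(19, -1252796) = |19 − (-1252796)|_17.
d_17(19, -1252796) = 1/83521

Step 1 — x − y = 19 − (-1252796) = 1252815. Step 2 — v_17(1252815) = 4 (factor: 1252815 = (17^4 · 15); the sign does not affect v_p). Step 3 — |x − y|_17 = 17^{-4} = 1/83521.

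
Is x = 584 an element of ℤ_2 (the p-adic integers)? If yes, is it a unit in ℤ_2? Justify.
x ∈ ℤ_2 but not a unit; v_2(x) = 3 > 0

ℤ_2 = {x ∈ ℚ_2 : v_2(x) ≥ 0} and ℤ_2^× = {x ∈ ℤ_2 : v_2(x) = 0}. Here v_2(584) = v_2(num) − v_2(den) = 3; compare against these criteria.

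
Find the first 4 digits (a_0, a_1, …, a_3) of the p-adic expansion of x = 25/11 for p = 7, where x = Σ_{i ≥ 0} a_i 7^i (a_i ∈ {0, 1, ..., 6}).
(a_0, …, a_3) = (1, 4, 2, 6)

v_7(25/11) = 0 (numerator and denominator both coprime to 7), so x ∈ ℤ_7^×. Compute digits iteratively via a_i = x_i mod 7, x_{i+1} = (x_i − a_i)/7, with x_0 = x:
  x_0 = 25/11;  a_0 = 1;  x_1 = (x_0 − 1)/7 = 2/11
  x_1 = 2/11;  a_1 = 4;  x_2 = (x_1 − 4)/7 = -6/11
  x_2 = -6/11;  a_2 = 2;  x_3 = (x_2 − 2)/7 = -4/11
  x_3 = -4/11;  a_3 = 6;  x_4 = (x_3 − 6)/7 = -10/11
Digits: (1, 4, 2, 6).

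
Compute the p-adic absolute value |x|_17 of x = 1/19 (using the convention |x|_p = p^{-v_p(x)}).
|1/19|_17 = 1

Step 1 — compute v_17(x) by factoring powers of 17 out of the numerator and denominator: v_17(1/19) = 0. Step 2 — apply |x|_p = p^{-v_p(x)} = 17^{0} = 1.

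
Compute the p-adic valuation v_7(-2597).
v_7(-2597) = 2

v_7(n) is the largest exponent k such that 7^k divides n. Factor out: -2597 = -7^2 · 53. (Sign doesn't affect v_p.) So v_7(-2597) = 2.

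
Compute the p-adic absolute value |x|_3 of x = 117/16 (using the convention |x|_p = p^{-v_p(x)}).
|117/16|_3 = 1/9

Step 1 — compute v_3(x) by factoring powers of 3 out of the numerator and denominator: v_3(117/16) = 2. Step 2 — apply |x|_p = p^{-v_p(x)} = 3^{-2} = 1/9.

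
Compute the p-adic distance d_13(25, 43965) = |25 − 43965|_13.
d_13(25, 43965) = 1/2197

Step 1 — x − y = 25 − 43965 = -43940. Step 2 — v_13(-43940) = 3 (factor: -43940 = −(13^3 · 20); the sign does not affect v_p). Step 3 — |x − y|_13 = 13^{-3} = 1/2197.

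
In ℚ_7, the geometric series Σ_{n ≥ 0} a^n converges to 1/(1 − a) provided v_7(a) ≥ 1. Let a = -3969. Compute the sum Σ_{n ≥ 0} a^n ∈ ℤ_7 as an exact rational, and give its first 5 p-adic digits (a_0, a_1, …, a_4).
Σ a^n = 1/(1 − a) = 1/3970;  first 5 digits = (1, 0, 3, 2, 0)

v_7(a) = 2 ≥ 1, so the series converges in ℤ_7 to 1/(1 − a) = 1/(1 − (-3969)) = 1/3970. Expand this rational in ℤ_7: compute digits iteratively via d_i = x_i mod 7, x_{i+1} = (x_i − d_i)/7. The first 5 digits are (1, 0, 3, 2, 0).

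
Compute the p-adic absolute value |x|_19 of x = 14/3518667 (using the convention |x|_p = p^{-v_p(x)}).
|14/3518667|_19 = 130321

Step 1 — compute v_19(x) by factoring powers of 19 out of the numerator and denominator: v_19(14/3518667) = -4. Step 2 — apply |x|_p = p^{-v_p(x)} = 19^{4} = 130321.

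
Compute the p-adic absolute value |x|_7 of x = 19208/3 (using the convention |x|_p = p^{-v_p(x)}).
|19208/3|_7 = 1/2401

Step 1 — compute v_7(x) by factoring powers of 7 out of the numerator and denominator: v_7(19208/3) = 4. Step 2 — apply |x|_p = p^{-v_p(x)} = 7^{-4} = 1/2401.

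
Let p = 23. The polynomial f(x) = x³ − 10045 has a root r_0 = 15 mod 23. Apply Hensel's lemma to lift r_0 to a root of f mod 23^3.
r_2 = 452 (mod 12167)

Hensel: r_{i+1} = r_i − f(r_i)/f′(r_i) mod 23^{i+2}, where f′(x) = 3x². Iterate:
  r_0 = 15 (mod 23)
  r_1 = 452 (mod 529)
  r_2 = 452 (mod 12167)
Final: r = 452 with f(r) ≡ 0 mod 23^3.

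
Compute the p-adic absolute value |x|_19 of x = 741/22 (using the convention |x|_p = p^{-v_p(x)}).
|741/22|_19 = 1/19

Step 1 — compute v_19(x) by factoring powers of 19 out of the numerator and denominator: v_19(741/22) = 1. Step 2 — apply |x|_p = p^{-v_p(x)} = 19^{-1} = 1/19.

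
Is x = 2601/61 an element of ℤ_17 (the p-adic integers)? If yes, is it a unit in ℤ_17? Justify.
x ∈ ℤ_17 but not a unit; v_17(x) = 2 > 0

ℤ_17 = {x ∈ ℚ_17 : v_17(x) ≥ 0} and ℤ_17^× = {x ∈ ℤ_17 : v_17(x) = 0}. Here v_17(2601/61) = v_17(num) − v_17(den) = 2; compare against these criteria.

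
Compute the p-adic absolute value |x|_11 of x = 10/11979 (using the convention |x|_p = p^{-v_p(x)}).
|10/11979|_11 = 1331

Step 1 — compute v_11(x) by factoring powers of 11 out of the numerator and denominator: v_11(10/11979) = -3. Step 2 — apply |x|_p = p^{-v_p(x)} = 11^{3} = 1331.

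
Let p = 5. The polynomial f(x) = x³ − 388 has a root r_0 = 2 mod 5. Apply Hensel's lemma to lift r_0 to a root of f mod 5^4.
r_3 = 192 (mod 625)

Hensel: r_{i+1} = r_i − f(r_i)/f′(r_i) mod 5^{i+2}, where f′(x) = 3x². Iterate:
  r_0 = 2 (mod 5)
  r_1 = 17 (mod 25)
  r_2 = 67 (mod 125)
  r_3 = 192 (mod 625)
Final: r = 192 with f(r) ≡ 0 mod 5^4.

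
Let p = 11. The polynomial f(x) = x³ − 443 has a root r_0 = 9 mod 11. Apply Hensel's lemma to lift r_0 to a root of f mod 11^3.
r_2 = 691 (mod 1331)

Hensel: r_{i+1} = r_i − f(r_i)/f′(r_i) mod 11^{i+2}, where f′(x) = 3x². Iterate:
  r_0 = 9 (mod 11)
  r_1 = 86 (mod 121)
  r_2 = 691 (mod 1331)
Final: r = 691 with f(r) ≡ 0 mod 11^3.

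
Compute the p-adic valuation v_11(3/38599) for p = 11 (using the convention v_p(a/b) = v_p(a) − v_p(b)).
v_11(3/38599) = -3

Factor powers of 11 from the numerator and denominator of the reduced fraction: 3 = 11^0 · 3 and 38599 = 11^3 · 29. Apply v_p(a/b) = v_p(a) − v_p(b): v_11(3/38599) = 0 − 3 = -3.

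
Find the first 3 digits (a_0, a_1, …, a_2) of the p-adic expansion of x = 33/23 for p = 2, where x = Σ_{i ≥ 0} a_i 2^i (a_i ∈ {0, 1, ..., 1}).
(a_0, …, a_2) = (1, 1, 1)

v_2(33/23) = 0 (numerator and denominator both coprime to 2), so x ∈ ℤ_2^×. Compute digits iteratively via a_i = x_i mod 2, x_{i+1} = (x_i − a_i)/2, with x_0 = x:
  x_0 = 33/23;  a_0 = 1;  x_1 = (x_0 − 1)/2 = 5/23
  x_1 = 5/23;  a_1 = 1;  x_2 = (x_1 − 1)/2 = -9/23
  x_2 = -9/23;  a_2 = 1;  x_3 = (x_2 − 1)/2 = -16/23
Digits: (1, 1, 1).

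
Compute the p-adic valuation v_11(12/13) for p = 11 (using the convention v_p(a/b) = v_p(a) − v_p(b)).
v_11(12/13) = 0

Factor powers of 11 from the numerator and denominator of the reduced fraction: 12 = 11^0 · 12 and 13 = 11^0 · 13. Apply v_p(a/b) = v_p(a) − v_p(b): v_11(12/13) = 0 − 0 = 0.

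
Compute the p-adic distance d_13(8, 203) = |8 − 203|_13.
d_13(8, 203) = 1/13

Step 1 — x − y = 8 − 203 = -195. Step 2 — v_13(-195) = 1 (factor: -195 = −(13^1 · 15); the sign does not affect v_p). Step 3 — |x − y|_13 = 13^{-1} = 1/13.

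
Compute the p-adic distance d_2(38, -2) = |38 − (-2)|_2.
d_2(38, -2) = 1/8

Step 1 — x − y = 38 − (-2) = 40. Step 2 — v_2(40) = 3 (factor: 40 = (2^3 · 5); the sign does not affect v_p). Step 3 — |x − y|_2 = 2^{-3} = 1/8.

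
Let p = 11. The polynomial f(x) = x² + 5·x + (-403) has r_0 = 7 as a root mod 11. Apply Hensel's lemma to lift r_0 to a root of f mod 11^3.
r_2 = 425 (mod 1331)

Hensel: r_{i+1} = r_i − f(r_i)·(f′(r_i))^{-1} mod 11^{i+2}, f′(x) = 2x + 5. Iterate:
  r_0 = 7 (mod 11)
  r_1 = 62 (mod 121)
  r_2 = 425 (mod 1331)
Final: r = 425 satisfies f(r) ≡ 0 mod 11^3.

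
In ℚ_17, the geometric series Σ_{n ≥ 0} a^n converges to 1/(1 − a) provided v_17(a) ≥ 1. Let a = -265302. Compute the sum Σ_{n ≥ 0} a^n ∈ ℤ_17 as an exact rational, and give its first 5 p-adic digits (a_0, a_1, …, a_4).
Σ a^n = 1/(1 − a) = 1/265303;  first 5 digits = (1, 0, 0, 14, 13)

v_17(a) = 3 ≥ 1, so the series converges in ℤ_17 to 1/(1 − a) = 1/(1 − (-265302)) = 1/265303. Expand this rational in ℤ_17: compute digits iteratively via d_i = x_i mod 17, x_{i+1} = (x_i − d_i)/17. The first 5 digits are (1, 0, 0, 14, 13).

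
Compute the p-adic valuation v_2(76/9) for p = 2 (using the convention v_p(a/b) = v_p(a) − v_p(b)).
v_2(76/9) = 2

Factor powers of 2 from the numerator and denominator of the reduced fraction: 76 = 2^2 · 19 and 9 = 2^0 · 9. Apply v_p(a/b) = v_p(a) − v_p(b): v_2(76/9) = 2 − 0 = 2.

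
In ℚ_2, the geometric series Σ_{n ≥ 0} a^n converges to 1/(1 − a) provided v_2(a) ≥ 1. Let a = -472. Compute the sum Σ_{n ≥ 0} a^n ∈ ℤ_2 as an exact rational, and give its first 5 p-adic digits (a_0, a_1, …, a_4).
Σ a^n = 1/(1 − a) = 1/473;  first 5 digits = (1, 0, 0, 1, 0)

v_2(a) = 3 ≥ 1, so the series converges in ℤ_2 to 1/(1 − a) = 1/(1 − (-472)) = 1/473. Expand this rational in ℤ_2: compute digits iteratively via d_i = x_i mod 2, x_{i+1} = (x_i − d_i)/2. The first 5 digits are (1, 0, 0, 1, 0).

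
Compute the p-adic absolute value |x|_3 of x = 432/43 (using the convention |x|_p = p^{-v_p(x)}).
|432/43|_3 = 1/27

Step 1 — compute v_3(x) by factoring powers of 3 out of the numerator and denominator: v_3(432/43) = 3. Step 2 — apply |x|_p = p^{-v_p(x)} = 3^{-3} = 1/27.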